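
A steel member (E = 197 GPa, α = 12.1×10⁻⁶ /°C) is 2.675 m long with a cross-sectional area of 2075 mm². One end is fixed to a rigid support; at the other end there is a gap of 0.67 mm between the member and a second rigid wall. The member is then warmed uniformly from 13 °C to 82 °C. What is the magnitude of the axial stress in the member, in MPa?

σ ≈ 115 MPa (compressive)

If the wall were absent the member would grow by αΔT L = 12.1×10⁻⁶ × 69 × 2675 = 2.233 mm.
The gap closes (δ_free > 0.67 mm) and the wall then resists a further 2.233 − 0.67 = 1.563 mm of expansion.
Compatibility: PL/(AE) = 1.563 mm, so σ = P/A = E × (1.563/2675) = 115.1 MPa.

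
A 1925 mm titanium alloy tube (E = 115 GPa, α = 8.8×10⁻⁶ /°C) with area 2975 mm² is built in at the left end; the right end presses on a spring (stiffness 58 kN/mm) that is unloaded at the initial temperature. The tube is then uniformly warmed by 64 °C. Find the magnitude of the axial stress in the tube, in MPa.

σ ≈ 15.9 MPa (compressive)

The unrestrained thermal change is αΔT L = 8.8×10⁻⁶ × 64 × 1925 = 1.084 mm.
With a force P in the spring, the elastic change of the tube is PL/(AE) and that of the spring is P/k; compatibility requires their sum to equal δ_free.
P [ L/(AE) + 1/k ] = δ_free → P [ 1925/(2975×115×10³) + 1/(58×10³) ] = 1.084.
P = 1.084 / 2.287×10⁻⁵ = 47410 N.
σ = P/A = 47410/2975 = 15.94 MPa.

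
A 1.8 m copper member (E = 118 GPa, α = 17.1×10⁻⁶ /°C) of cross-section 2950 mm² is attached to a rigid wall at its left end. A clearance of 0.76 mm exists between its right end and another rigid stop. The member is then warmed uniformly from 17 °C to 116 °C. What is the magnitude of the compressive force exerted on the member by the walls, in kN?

P ≈ 442 kN

Free thermal elongation = αΔT L = 17.1×10⁻⁶ × 99 × 1800 = 3.047 mm.
After closing the 0.76 mm clearance, 3.047 − 0.76 = 2.287 mm of expansion remains to be suppressed by the wall.
That suppressed elongation corresponds to σ = E·Δ/L = 118×10³ × 2.287/1800 = 149.9 MPa.
P = σA = 149.9 × 2950 = 442.3 kN.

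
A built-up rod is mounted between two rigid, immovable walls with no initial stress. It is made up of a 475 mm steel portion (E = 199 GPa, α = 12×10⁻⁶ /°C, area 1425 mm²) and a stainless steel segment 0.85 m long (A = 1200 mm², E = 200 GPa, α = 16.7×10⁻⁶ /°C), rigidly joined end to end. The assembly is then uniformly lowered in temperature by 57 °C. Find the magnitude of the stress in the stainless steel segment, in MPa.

Free thermal contraction of the whole bar: Σ αᵢΔT Lᵢ = 12×10⁻⁶×57×475 + 16.7×10⁻⁶×57×850 = 1.134 mm.
The rigid supports impose zero overall length change; the single axial force P common to all segments must satisfy P Σ Lᵢ/(AᵢEᵢ) = δ_free.
Σ Lᵢ/(AᵢEᵢ) = 475/(1425×199×10³) + 850/(1200×200×10³) = 5.217×10⁻⁶ mm/N.
P = 1.134 / 5.217×10⁻⁶ = 217400 N = 217.4 kN, tensile.
σ_{stainless steel} = P / A = 217400 / 1200 = 181.2 MPa.

σ ≈ 181 MPa (tensile)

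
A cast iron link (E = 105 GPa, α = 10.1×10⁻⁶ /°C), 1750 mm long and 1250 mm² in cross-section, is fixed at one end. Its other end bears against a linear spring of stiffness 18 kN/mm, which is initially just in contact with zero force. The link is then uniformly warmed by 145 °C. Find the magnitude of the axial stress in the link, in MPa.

σ ≈ 29.8 MPa (compressive)

The unrestrained thermal change is αΔT L = 10.1×10⁻⁶ × 145 × 1750 = 2.563 mm.
Let P be the compressive force at the spring. The link shortens elastically by PL/(AE) and the spring compresses by P/k; together these equal δ_free.
P [ L/(AE) + 1/k ] = δ_free → P [ 1750/(1250×105×10³) + 1/(18×10³) ] = 2.563.
P = 2.563 / 6.889×10⁻⁵ = 37200 N.
σ = P/A = 37200/1250 = 29.76 MPa.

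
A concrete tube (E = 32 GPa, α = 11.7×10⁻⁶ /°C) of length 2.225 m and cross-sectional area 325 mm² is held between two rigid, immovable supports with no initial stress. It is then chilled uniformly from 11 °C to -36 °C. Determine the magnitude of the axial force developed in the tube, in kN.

P ≈ 5.72 kN (tensile)

With zero net strain, σ = E·αΔT = 32 GPa × 11.7×10⁻⁶ × 47 = 17.6 MPa.
P = AEαΔT = 325 × 32×10³ × 11.7×10⁻⁶ × 47 = 5.719 kN (tensile).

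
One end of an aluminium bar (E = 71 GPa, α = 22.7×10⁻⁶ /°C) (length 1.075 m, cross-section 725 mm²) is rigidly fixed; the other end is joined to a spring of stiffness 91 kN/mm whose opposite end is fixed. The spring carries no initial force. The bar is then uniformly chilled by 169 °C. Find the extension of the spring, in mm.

Free thermal contraction: δ_free = αΔT L = 22.7×10⁻⁶ × 169 × 1075 = 4.124 mm.
Let P be the tensile force in the spring. The bar extends elastically by PL/(AE) and the spring stretches by P/k; together these equal δ_free.
P [ L/(AE) + 1/k ] = δ_free → P [ 1075/(725×71×10³) + 1/(91×10³) ] = 4.124.
P = 4.124 / 3.187×10⁻⁵ = 129400 N.
Spring extension = P/k = 129400/(91×10³) = 1.422 mm.

δ ≈ 1.42 mm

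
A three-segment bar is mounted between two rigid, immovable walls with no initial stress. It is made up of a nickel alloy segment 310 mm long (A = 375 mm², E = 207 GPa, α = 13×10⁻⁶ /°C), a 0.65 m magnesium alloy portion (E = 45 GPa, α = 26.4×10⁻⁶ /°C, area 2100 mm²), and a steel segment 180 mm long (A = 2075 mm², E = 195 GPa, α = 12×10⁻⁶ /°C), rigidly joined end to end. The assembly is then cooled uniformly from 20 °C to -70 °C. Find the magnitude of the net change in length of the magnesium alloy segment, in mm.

With the walls removed the bar would change length by δ_free = Σ αᵢΔT Lᵢ = 13×10⁻⁶×90×310 + 26.4×10⁻⁶×90×650 + 12×10⁻⁶×90×180 = 2.101 mm.
Since the ends are fixed, an axial force P builds up, equal in every segment, with P · Σ Lᵢ/(AᵢEᵢ) = δ_free.
The series flexibility is Σ Lᵢ/(AᵢEᵢ) = 310/(375×207×10³) + 650/(2100×45×10³) + 180/(2075×195×10³) = 1.132×10⁻⁵ mm/N.
P = 2.101 / 1.132×10⁻⁵ = 185700 N = 185.7 kN, tensile.
For the magnesium alloy segment, free thermal change = 26.4×10⁻⁶×90×650 = 1.544 mm and elastic change from P = 185700×650/(2100×45×10³) = 1.277 mm; these oppose, so the net change is 0.267 mm (segment shortens).

|ΔL| ≈ 0.267 mm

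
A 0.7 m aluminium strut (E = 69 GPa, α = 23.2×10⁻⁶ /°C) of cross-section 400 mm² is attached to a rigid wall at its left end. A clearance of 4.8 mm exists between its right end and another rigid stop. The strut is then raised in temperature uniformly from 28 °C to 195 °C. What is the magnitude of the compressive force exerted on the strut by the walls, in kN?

Unrestrained expansion: δ_free = αΔT L = 23.2×10⁻⁶ × 167 × 700 = 2.712 mm.
Since δ_free = 2.71 mm is less than the 4.8 mm gap, the strut never touches the wall. No axial force develops.

P ≈ 0 kN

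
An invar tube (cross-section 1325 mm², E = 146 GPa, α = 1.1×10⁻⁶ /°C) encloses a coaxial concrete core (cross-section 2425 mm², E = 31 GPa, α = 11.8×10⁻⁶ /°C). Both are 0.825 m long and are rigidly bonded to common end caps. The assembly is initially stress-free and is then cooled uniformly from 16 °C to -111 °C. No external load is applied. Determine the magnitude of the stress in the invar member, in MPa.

The concrete has the larger α, so on cooling it would change length more than the invar if both were free. The rigid plates force a common final length, so the concrete is put into tension and the invar into compression, with equal and opposite forces P (no external load).
Equating the net (thermal + elastic) strains gives |α₁ − α₂|·ΔT = P·[1/(A₁E₁) + 1/(A₂E₂)].
|α₁ − α₂|·ΔT = 10.7×10⁻⁶ × 127 = 0.001359.
1/(A₁E₁) + 1/(A₂E₂) = 1/(1325×146×10³) + 1/(2425×31×10³) = 1.847×10⁻⁸ N⁻¹.
P = 0.001359 / 1.847×10⁻⁸ = 73570 N = 73.57 kN.
σ_{invar} = P/A₁ = 73570/1325 = 55.52 MPa, compressive.

σ ≈ 55.5 MPa (compressive)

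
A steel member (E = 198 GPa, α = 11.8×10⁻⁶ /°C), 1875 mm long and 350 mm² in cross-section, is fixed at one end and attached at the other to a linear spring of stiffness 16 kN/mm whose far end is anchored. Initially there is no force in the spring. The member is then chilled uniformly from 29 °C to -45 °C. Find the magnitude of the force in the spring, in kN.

P ≈ 18.3 kN

If the spring were absent the member would shorten by αΔT L = 11.8×10⁻⁶ × 74 × 1875 = 1.637 mm.
With a force P in the spring, the elastic change of the member is PL/(AE) and that of the spring is P/k; compatibility requires their sum to equal δ_free.
So P = δ_free / [L/(AE) + 1/k] = 1.637 / [ 1875/(350×198×10³) + 1/(16×10³) ].
P = 1.637 / 8.956×10⁻⁵ = 18280 N.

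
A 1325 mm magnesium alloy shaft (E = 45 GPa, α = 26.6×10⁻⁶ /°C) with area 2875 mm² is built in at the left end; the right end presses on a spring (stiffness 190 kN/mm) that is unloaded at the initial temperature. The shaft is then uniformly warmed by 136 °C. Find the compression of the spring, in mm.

Free thermal expansion: δ_free = αΔT L = 26.6×10⁻⁶ × 136 × 1325 = 4.793 mm.
Let P be the compressive force at the spring. The shaft shortens elastically by PL/(AE) and the spring compresses by P/k; together these equal δ_free.
P [ L/(AE) + 1/k ] = δ_free → P [ 1325/(2875×45×10³) + 1/(190×10³) ] = 4.793.
P = 4.793 / 1.55×10⁻⁵ = 309200 N.
Spring compression = P/k = 309200/(190×10³) = 1.627 mm.

δ ≈ 1.63 mm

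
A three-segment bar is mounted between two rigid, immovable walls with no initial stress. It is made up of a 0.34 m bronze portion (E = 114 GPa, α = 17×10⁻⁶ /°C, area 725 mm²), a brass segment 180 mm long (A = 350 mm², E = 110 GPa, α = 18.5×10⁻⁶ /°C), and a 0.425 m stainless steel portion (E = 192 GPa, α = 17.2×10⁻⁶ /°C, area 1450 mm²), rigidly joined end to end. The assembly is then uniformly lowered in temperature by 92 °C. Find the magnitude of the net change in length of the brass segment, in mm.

|ΔL| ≈ 0.378 mm

With the walls removed the bar would change length by δ_free = Σ αᵢΔT Lᵢ = 17×10⁻⁶×92×340 + 18.5×10⁻⁶×92×180 + 17.2×10⁻⁶×92×425 = 1.511 mm.
The walls prevent any net length change, so an axial force P (same in every segment) develops. Compatibility: P · Σ Lᵢ/(AᵢEᵢ) = δ_free.
The series flexibility is Σ Lᵢ/(AᵢEᵢ) = 340/(725×114×10³) + 180/(350×110×10³) + 425/(1450×192×10³) = 1.032×10⁻⁵ mm/N.
P = 1.511 / 1.032×10⁻⁵ = 146400 N = 146.4 kN, tensile.
For the brass segment, free thermal change = 18.5×10⁻⁶×92×180 = 0.3064 mm and elastic change from P = 146400×180/(350×110×10³) = 0.6847 mm; these oppose, so the net change is 0.378 mm (segment lengthens).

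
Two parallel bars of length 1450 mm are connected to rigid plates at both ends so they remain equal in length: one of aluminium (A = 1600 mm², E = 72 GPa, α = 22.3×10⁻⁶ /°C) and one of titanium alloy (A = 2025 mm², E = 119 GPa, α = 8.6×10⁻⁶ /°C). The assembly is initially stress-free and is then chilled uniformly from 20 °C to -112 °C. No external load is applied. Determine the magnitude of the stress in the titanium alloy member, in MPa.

Equilibrium of a rigid end plate with no external load gives equal and opposite internal forces ±P in the two members. Since α_{aluminium} > α_{titanium alloy}, cooling drives the aluminium into tension and the titanium alloy into compression.
Setting the final lengths equal and cancelling L: (α₁ − α₂)ΔT = P/(A₁E₁) + P/(A₂E₂).
|α₁ − α₂|·ΔT = 13.7×10⁻⁶ × 132 = 0.001808.
1/(A₁E₁) + 1/(A₂E₂) = 1/(1600×72×10³) + 1/(2025×119×10³) = 1.283×10⁻⁸ N⁻¹.
So P = 0.001808 / 1.283×10⁻⁸ = 140.9 kN.
σ_{titanium alloy} = P/A₂ = 140900/2025 = 69.6 MPa, compressive.

σ ≈ 69.6 MPa (compressive)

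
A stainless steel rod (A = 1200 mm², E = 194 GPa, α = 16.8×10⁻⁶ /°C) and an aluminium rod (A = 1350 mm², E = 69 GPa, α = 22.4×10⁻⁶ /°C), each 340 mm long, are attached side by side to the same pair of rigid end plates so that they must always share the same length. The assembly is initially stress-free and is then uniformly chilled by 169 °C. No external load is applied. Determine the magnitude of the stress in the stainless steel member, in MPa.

Equilibrium of a rigid end plate with no external load gives equal and opposite internal forces ±P in the two members. Since α_{aluminium} > α_{stainless steel}, cooling drives the aluminium into tension and the stainless steel into compression.
Setting the final lengths equal and cancelling L: (α₁ − α₂)ΔT = P/(A₁E₁) + P/(A₂E₂).
|α₁ − α₂|·ΔT = 5.6×10⁻⁶ × 169 = 0.0009464.
1/(A₁E₁) + 1/(A₂E₂) = 1/(1200×194×10³) + 1/(1350×69×10³) = 1.503×10⁻⁸ N⁻¹.
So P = 0.0009464 / 1.503×10⁻⁸ = 62.96 kN.
σ_{stainless steel} = P/A₁ = 62960/1200 = 52.47 MPa, compressive.

σ ≈ 52.5 MPa (compressive)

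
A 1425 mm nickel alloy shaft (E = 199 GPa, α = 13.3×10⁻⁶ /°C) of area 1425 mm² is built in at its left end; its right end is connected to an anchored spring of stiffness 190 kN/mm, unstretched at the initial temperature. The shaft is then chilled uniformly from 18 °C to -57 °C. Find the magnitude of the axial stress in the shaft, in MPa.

σ ≈ 97 MPa (tensile)

Free thermal contraction: δ_free = αΔT L = 13.3×10⁻⁶ × 75 × 1425 = 1.421 mm.
Let P be the tensile force in the spring. The shaft extends elastically by PL/(AE) and the spring stretches by P/k; together these equal δ_free.
So P = δ_free / [L/(AE) + 1/k] = 1.421 / [ 1425/(1425×199×10³) + 1/(190×10³) ].
P = 1.421 / 1.029×10⁻⁵ = 138200 N.
σ = P/A = 138200/1425 = 96.95 MPa.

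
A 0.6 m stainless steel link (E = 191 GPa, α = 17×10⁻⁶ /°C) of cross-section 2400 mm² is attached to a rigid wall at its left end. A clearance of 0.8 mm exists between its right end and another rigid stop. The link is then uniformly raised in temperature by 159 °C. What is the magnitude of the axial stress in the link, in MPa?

σ ≈ 262 MPa (compressive)

If the wall were absent the link would grow by αΔT L = 17×10⁻⁶ × 159 × 600 = 1.622 mm.
This exceeds the 0.8 mm gap, so the wall pushes back. The portion of expansion that must be recovered elastically is δ_free − gap = 1.622 − 0.8 = 0.8218 mm.
That suppressed elongation corresponds to σ = E·Δ/L = 191×10³ × 0.8218/600 = 261.6 MPa.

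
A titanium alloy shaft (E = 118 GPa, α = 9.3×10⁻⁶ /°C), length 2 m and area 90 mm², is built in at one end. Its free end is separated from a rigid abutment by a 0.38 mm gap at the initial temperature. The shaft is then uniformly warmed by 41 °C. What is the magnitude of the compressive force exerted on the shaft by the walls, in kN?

If the wall were absent the shaft would grow by αΔT L = 9.3×10⁻⁶ × 41 × 2000 = 0.7626 mm.
After closing the 0.38 mm clearance, 0.7626 − 0.38 = 0.3826 mm of expansion remains to be suppressed by the wall.
That suppressed elongation corresponds to σ = E·Δ/L = 118×10³ × 0.3826/2000 = 22.57 MPa.
Force on the wall = σA = 22.57 × 90 mm² = 2.032 kN.

P ≈ 2.03 kN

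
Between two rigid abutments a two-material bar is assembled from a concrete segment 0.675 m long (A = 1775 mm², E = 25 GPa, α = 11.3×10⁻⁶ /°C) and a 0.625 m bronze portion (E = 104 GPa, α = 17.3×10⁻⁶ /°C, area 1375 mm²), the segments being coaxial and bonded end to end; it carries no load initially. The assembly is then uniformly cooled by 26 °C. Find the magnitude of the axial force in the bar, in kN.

P ≈ 24.5 kN (tensile)

If the supports were absent, the total length change would be Σ αᵢΔT Lᵢ = 11.3×10⁻⁶×26×675 + 17.3×10⁻⁶×26×625 = 0.4794 mm.
Since the ends are fixed, an axial force P builds up, equal in every segment, with P · Σ Lᵢ/(AᵢEᵢ) = δ_free.
Σ Lᵢ/(AᵢEᵢ) = 675/(1775×25×10³) + 625/(1375×104×10³) = 1.958×10⁻⁵ mm/N.
P = 0.4794 / 1.958×10⁻⁵ = 24480 N = 24.48 kN, tensile.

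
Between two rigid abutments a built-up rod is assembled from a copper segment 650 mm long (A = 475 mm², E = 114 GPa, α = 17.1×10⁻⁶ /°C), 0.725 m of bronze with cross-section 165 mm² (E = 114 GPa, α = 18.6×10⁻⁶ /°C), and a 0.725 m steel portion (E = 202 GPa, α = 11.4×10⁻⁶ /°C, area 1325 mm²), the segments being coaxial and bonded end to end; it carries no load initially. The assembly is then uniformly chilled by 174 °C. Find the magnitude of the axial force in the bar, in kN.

P ≈ 107 kN (tensile)

With the walls removed the bar would change length by δ_free = Σ αᵢΔT Lᵢ = 17.1×10⁻⁶×174×650 + 18.6×10⁻⁶×174×725 + 11.4×10⁻⁶×174×725 = 5.719 mm.
The walls prevent any net length change, so an axial force P (same in every segment) develops. Compatibility: P · Σ Lᵢ/(AᵢEᵢ) = δ_free.
The series flexibility is Σ Lᵢ/(AᵢEᵢ) = 650/(475×114×10³) + 725/(165×114×10³) + 725/(1325×202×10³) = 5.326×10⁻⁵ mm/N.
So P = 5.719 / 5.326×10⁻⁵ = 107.4 kN, tensile.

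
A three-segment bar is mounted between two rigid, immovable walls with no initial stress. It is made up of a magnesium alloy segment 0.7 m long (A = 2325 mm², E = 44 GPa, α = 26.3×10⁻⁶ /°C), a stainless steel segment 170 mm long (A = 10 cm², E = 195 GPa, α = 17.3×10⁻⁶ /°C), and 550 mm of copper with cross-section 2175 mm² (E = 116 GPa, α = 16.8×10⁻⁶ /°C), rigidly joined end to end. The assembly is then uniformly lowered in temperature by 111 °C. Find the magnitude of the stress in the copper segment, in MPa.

If the supports were absent, the total length change would be Σ αᵢΔT Lᵢ = 26.3×10⁻⁶×111×700 + 17.3×10⁻⁶×111×170 + 16.8×10⁻⁶×111×550 = 3.396 mm.
The walls prevent any net length change, so an axial force P (same in every segment) develops. Compatibility: P · Σ Lᵢ/(AᵢEᵢ) = δ_free.
Σ Lᵢ/(AᵢEᵢ) = 700/(2325×44×10³) + 170/(1000×195×10³) + 550/(2175×116×10³) = 9.894×10⁻⁶ mm/N.
So P = 3.396 / 9.894×10⁻⁶ = 343.2 kN, tensile.
σ_{copper} = P / A = 343200 / 2175 = 157.8 MPa.

σ ≈ 158 MPa (tensile)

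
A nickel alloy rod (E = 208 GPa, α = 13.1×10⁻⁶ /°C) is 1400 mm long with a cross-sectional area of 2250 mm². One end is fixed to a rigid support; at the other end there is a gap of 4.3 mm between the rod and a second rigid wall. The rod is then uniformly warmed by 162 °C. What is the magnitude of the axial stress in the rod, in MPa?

σ ≈ 0 MPa

Unrestrained expansion: δ_free = αΔT L = 13.1×10⁻⁶ × 162 × 1400 = 2.971 mm.
Since δ_free = 2.97 mm is less than the 4.3 mm gap, the rod never touches the wall. No axial force develops.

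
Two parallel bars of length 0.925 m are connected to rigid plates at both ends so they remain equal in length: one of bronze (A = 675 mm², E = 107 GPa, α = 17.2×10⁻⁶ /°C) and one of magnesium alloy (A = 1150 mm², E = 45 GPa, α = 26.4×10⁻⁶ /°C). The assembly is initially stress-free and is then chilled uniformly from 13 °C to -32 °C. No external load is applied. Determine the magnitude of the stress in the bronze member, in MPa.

σ ≈ 18.5 MPa (compressive)

The magnesium alloy has the larger α, so on cooling it would change length more than the bronze if both were free. The rigid plates force a common final length, so the magnesium alloy is put into tension and the bronze into compression, with equal and opposite forces P (no external load).
Setting the final lengths equal and cancelling L: (α₁ − α₂)ΔT = P/(A₁E₁) + P/(A₂E₂).
|α₁ − α₂|·ΔT = 9.2×10⁻⁶ × 45 = 0.000414.
1/(A₁E₁) + 1/(A₂E₂) = 1/(675×107×10³) + 1/(1150×45×10³) = 3.317×10⁻⁸ N⁻¹.
P = 0.000414 / 3.317×10⁻⁸ = 12480 N = 12.48 kN.
σ_{bronze} = P/A₁ = 12480/675 = 18.49 MPa, compressive.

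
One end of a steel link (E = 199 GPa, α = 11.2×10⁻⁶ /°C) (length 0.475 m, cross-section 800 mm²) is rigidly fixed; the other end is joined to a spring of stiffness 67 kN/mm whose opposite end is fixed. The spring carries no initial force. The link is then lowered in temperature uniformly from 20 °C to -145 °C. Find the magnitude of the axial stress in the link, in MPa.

σ ≈ 61.3 MPa (tensile)

If the spring were absent the link would shorten by αΔT L = 11.2×10⁻⁶ × 165 × 475 = 0.8778 mm.
With a force P in the spring, the elastic change of the link is PL/(AE) and that of the spring is P/k; compatibility requires their sum to equal δ_free.
P [ L/(AE) + 1/k ] = δ_free → P [ 475/(800×199×10³) + 1/(67×10³) ] = 0.8778.
P = 0.8778 / 1.791×10⁻⁵ = 49010 N.
σ = P/A = 49010/800 = 61.27 MPa.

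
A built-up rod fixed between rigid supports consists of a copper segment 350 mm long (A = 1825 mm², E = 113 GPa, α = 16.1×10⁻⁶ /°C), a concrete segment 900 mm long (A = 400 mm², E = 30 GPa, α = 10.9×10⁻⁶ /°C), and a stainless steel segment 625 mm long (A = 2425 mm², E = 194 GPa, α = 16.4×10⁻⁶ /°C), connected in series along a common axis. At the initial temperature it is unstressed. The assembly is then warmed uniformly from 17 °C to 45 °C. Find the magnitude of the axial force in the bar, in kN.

P ≈ 9.22 kN (compressive)

Free thermal expansion of the whole bar: Σ αᵢΔT Lᵢ = 16.1×10⁻⁶×28×350 + 10.9×10⁻⁶×28×900 + 16.4×10⁻⁶×28×625 = 0.7195 mm.
The walls prevent any net length change, so an axial force P (same in every segment) develops. Compatibility: P · Σ Lᵢ/(AᵢEᵢ) = δ_free.
Σ Lᵢ/(AᵢEᵢ) = 350/(1825×113×10³) + 900/(400×30×10³) + 625/(2425×194×10³) = 7.803×10⁻⁵ mm/N.
Hence P = δ_free / Σ(L/AE) = 0.7195/7.803×10⁻⁵ = 9.221 kN (compressive).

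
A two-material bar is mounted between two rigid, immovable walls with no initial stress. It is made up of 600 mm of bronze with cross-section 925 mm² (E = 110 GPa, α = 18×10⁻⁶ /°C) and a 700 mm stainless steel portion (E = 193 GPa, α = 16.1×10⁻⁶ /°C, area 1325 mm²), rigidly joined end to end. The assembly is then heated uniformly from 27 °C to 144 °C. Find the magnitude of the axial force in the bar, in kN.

If the supports were absent, the total length change would be Σ αᵢΔT Lᵢ = 18×10⁻⁶×117×600 + 16.1×10⁻⁶×117×700 = 2.582 mm.
Since the ends are fixed, an axial force P builds up, equal in every segment, with P · Σ Lᵢ/(AᵢEᵢ) = δ_free.
The series flexibility is Σ Lᵢ/(AᵢEᵢ) = 600/(925×110×10³) + 700/(1325×193×10³) = 8.634×10⁻⁶ mm/N.
So P = 2.582 / 8.634×10⁻⁶ = 299.1 kN, compressive.

P ≈ 299 kN (compressive)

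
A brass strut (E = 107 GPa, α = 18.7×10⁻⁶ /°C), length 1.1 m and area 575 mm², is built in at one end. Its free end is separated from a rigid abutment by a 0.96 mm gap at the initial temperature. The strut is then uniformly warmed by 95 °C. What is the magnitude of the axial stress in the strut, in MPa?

Unrestrained expansion: δ_free = αΔT L = 18.7×10⁻⁶ × 95 × 1100 = 1.954 mm.
This exceeds the 0.96 mm gap, so the wall pushes back. The portion of expansion that must be recovered elastically is δ_free − gap = 1.954 − 0.96 = 0.9941 mm.
So σ = E(δ_free − g)/L = 107×10³ × 0.9941/1100 = 96.7 MPa.

σ ≈ 96.7 MPa (compressive)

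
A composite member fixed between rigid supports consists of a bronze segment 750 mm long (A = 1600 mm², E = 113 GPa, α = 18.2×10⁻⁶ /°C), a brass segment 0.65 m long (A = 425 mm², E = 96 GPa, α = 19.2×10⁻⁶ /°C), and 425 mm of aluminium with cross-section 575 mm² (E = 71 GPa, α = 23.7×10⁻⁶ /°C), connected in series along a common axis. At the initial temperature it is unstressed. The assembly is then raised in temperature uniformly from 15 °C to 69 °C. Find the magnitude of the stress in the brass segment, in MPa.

If the supports were absent, the total length change would be Σ αᵢΔT Lᵢ = 18.2×10⁻⁶×54×750 + 19.2×10⁻⁶×54×650 + 23.7×10⁻⁶×54×425 = 1.955 mm.
Since the ends are fixed, an axial force P builds up, equal in every segment, with P · Σ Lᵢ/(AᵢEᵢ) = δ_free.
Σ Lᵢ/(AᵢEᵢ) = 750/(1600×113×10³) + 650/(425×96×10³) + 425/(575×71×10³) = 3.049×10⁻⁵ mm/N.
P = 1.955 / 3.049×10⁻⁵ = 64120 N = 64.12 kN, compressive.
σ_{brass} = P / A = 64120 / 425 = 150.9 MPa.

σ ≈ 151 MPa (compressive)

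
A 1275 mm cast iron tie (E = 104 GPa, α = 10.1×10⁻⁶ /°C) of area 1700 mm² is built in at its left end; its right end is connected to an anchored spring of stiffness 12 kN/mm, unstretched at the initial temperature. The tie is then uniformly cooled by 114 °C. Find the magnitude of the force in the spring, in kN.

P ≈ 16.2 kN

If the spring were absent the tie would shorten by αΔT L = 10.1×10⁻⁶ × 114 × 1275 = 1.468 mm.
With a force P in the spring, the elastic change of the tie is PL/(AE) and that of the spring is P/k; compatibility requires their sum to equal δ_free.
P [ L/(AE) + 1/k ] = δ_free → P [ 1275/(1700×104×10³) + 1/(12×10³) ] = 1.468.
P = 1.468 / 9.054×10⁻⁵ = 16210 N.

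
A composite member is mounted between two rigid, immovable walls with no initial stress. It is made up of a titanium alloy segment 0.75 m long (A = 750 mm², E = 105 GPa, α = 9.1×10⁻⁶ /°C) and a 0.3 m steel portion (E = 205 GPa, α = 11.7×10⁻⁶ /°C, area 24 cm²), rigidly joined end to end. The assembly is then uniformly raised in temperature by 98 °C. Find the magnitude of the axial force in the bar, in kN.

Free thermal expansion of the whole bar: Σ αᵢΔT Lᵢ = 9.1×10⁻⁶×98×750 + 11.7×10⁻⁶×98×300 = 1.013 mm.
The rigid supports impose zero overall length change; the single axial force P common to all segments must satisfy P Σ Lᵢ/(AᵢEᵢ) = δ_free.
Σ Lᵢ/(AᵢEᵢ) = 750/(750×105×10³) + 300/(2400×205×10³) = 1.013×10⁻⁵ mm/N.
Hence P = δ_free / Σ(L/AE) = 1.013/1.013×10⁻⁵ = 99.95 kN (compressive).

P ≈ 99.9 kN (compressive)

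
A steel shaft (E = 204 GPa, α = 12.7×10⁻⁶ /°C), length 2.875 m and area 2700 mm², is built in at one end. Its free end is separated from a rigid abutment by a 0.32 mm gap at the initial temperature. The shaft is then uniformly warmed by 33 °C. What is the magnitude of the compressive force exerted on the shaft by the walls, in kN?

Unrestrained expansion: δ_free = αΔT L = 12.7×10⁻⁶ × 33 × 2875 = 1.205 mm.
The gap closes (δ_free > 0.32 mm) and the wall then resists a further 1.205 − 0.32 = 0.8849 mm of expansion.
So σ = E(δ_free − g)/L = 204×10³ × 0.8849/2875 = 62.79 MPa.
P = σA = 62.79 × 2700 = 169.5 kN.

P ≈ 170 kN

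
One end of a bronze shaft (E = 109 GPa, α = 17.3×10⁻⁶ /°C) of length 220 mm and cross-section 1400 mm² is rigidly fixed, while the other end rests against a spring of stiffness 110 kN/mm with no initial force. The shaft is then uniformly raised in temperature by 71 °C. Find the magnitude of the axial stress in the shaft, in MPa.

Free thermal expansion: δ_free = αΔT L = 17.3×10⁻⁶ × 71 × 220 = 0.2702 mm.
With a force P in the spring, the elastic change of the shaft is PL/(AE) and that of the spring is P/k; compatibility requires their sum to equal δ_free.
So P = δ_free / [L/(AE) + 1/k] = 0.2702 / [ 220/(1400×109×10³) + 1/(110×10³) ].
P = 0.2702 / 1.053×10⁻⁵ = 25660 N.
σ = P/A = 25660/1400 = 18.33 MPa.

σ ≈ 18.3 MPa (compressive)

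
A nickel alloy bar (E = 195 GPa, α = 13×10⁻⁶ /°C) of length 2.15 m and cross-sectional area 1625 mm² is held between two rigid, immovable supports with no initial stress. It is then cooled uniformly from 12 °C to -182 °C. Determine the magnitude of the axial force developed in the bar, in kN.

P ≈ 799 kN (tensile)

With zero net strain, σ = E·αΔT = 195 GPa × 13×10⁻⁶ × 194 = 491.8 MPa.
P = AEαΔT = 1625 × 195×10³ × 13×10⁻⁶ × 194 = 799.2 kN (tensile).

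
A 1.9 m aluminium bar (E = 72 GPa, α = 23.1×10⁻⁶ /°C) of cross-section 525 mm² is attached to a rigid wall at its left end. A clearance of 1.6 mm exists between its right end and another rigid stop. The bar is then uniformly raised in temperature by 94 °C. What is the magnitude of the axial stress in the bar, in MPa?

Free thermal elongation = αΔT L = 23.1×10⁻⁶ × 94 × 1900 = 4.126 mm.
The gap closes (δ_free > 1.6 mm) and the wall then resists a further 4.126 − 1.6 = 2.526 mm of expansion.
Compatibility: PL/(AE) = 2.526 mm, so σ = P/A = E × (2.526/1900) = 95.71 MPa.

σ ≈ 95.7 MPa (compressive)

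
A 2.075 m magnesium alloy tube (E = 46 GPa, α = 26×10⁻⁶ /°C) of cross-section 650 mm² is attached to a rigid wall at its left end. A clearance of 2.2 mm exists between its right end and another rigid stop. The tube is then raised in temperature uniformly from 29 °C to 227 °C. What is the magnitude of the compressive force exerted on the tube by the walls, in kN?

P ≈ 122 kN

If the wall were absent the tube would grow by αΔT L = 26×10⁻⁶ × 198 × 2075 = 10.68 mm.
After closing the 2.2 mm clearance, 10.68 − 2.2 = 8.482 mm of expansion remains to be suppressed by the wall.
Compatibility: PL/(AE) = 8.482 mm, so σ = P/A = E × (8.482/2075) = 188 MPa.
Force on the wall = σA = 188 × 650 mm² = 122.2 kN.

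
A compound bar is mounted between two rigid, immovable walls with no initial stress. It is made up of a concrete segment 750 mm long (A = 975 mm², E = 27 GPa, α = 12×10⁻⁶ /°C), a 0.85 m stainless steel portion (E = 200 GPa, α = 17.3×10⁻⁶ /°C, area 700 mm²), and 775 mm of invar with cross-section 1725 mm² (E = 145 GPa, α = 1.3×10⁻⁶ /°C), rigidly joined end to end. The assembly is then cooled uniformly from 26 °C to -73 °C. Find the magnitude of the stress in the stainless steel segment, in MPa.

σ ≈ 92.8 MPa (tensile)

If the supports were absent, the total length change would be Σ αᵢΔT Lᵢ = 12×10⁻⁶×99×750 + 17.3×10⁻⁶×99×850 + 1.3×10⁻⁶×99×775 = 2.447 mm.
Since the ends are fixed, an axial force P builds up, equal in every segment, with P · Σ Lᵢ/(AᵢEᵢ) = δ_free.
The series flexibility is Σ Lᵢ/(AᵢEᵢ) = 750/(975×27×10³) + 850/(700×200×10³) + 775/(1725×145×10³) = 3.766×10⁻⁵ mm/N.
P = 2.447 / 3.766×10⁻⁵ = 64960 N = 64.96 kN, tensile.
σ_{stainless steel} = P / A = 64960 / 700 = 92.81 MPa.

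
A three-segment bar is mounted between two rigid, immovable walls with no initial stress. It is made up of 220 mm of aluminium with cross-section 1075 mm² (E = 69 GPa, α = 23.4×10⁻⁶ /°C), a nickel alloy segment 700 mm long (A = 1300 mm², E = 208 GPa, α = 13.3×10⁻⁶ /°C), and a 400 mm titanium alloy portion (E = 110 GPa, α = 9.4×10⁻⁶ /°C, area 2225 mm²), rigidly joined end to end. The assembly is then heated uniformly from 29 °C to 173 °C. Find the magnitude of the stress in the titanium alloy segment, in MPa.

If the supports were absent, the total length change would be Σ αᵢΔT Lᵢ = 23.4×10⁻⁶×144×220 + 13.3×10⁻⁶×144×700 + 9.4×10⁻⁶×144×400 = 2.623 mm.
The walls prevent any net length change, so an axial force P (same in every segment) develops. Compatibility: P · Σ Lᵢ/(AᵢEᵢ) = δ_free.
Σ Lᵢ/(AᵢEᵢ) = 220/(1075×69×10³) + 700/(1300×208×10³) + 400/(2225×110×10³) = 7.189×10⁻⁶ mm/N.
P = 2.623 / 7.189×10⁻⁶ = 364900 N = 364.9 kN, compressive.
σ_{titanium alloy} = P / A = 364900 / 2225 = 164 MPa.

σ ≈ 164 MPa (compressive)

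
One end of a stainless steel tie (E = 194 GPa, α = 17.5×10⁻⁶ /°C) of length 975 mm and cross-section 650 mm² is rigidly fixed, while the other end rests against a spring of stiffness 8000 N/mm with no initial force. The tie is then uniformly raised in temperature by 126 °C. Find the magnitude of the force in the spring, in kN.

P ≈ 16.2 kN

The unrestrained thermal change is αΔT L = 17.5×10⁻⁶ × 126 × 975 = 2.15 mm.
Let P be the compressive force at the spring. The tie shortens elastically by PL/(AE) and the spring compresses by P/k; together these equal δ_free.
P [ L/(AE) + 1/k ] = δ_free → P [ 975/(650×194×10³) + 1/(8000) ] = 2.15.
P = 2.15 / 0.0001327 = 16200 N.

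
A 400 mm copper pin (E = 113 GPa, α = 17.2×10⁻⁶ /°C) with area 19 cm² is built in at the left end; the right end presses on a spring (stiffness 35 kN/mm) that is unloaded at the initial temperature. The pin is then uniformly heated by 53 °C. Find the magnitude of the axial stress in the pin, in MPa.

σ ≈ 6.31 MPa (compressive)

The unrestrained thermal change is αΔT L = 17.2×10⁻⁶ × 53 × 400 = 0.3646 mm.
With a force P in the spring, the elastic change of the pin is PL/(AE) and that of the spring is P/k; compatibility requires their sum to equal δ_free.
P [ L/(AE) + 1/k ] = δ_free → P [ 400/(1900×113×10³) + 1/(35×10³) ] = 0.3646.
P = 0.3646 / 3.043×10⁻⁵ = 11980 N.
σ = P/A = 11980/1900 = 6.306 MPa.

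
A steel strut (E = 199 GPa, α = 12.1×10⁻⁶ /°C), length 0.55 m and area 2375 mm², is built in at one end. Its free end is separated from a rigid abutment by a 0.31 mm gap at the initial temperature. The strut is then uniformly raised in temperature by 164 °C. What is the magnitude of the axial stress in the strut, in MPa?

σ ≈ 283 MPa (compressive)

Unrestrained expansion: δ_free = αΔT L = 12.1×10⁻⁶ × 164 × 550 = 1.091 mm.
This exceeds the 0.31 mm gap, so the wall pushes back. The portion of expansion that must be recovered elastically is δ_free − gap = 1.091 − 0.31 = 0.7814 mm.
That suppressed elongation corresponds to σ = E·Δ/L = 199×10³ × 0.7814/550 = 282.7 MPa.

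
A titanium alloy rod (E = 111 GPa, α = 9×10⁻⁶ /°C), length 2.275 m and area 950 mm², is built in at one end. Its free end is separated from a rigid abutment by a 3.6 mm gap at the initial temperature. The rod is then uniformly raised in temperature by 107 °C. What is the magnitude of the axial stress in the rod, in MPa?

If the wall were absent the rod would grow by αΔT L = 9×10⁻⁶ × 107 × 2275 = 2.191 mm.
This is smaller than the 3.6 mm clearance, so the rod expands freely without reaching the stop — the stress is zero.

σ ≈ 0 MPa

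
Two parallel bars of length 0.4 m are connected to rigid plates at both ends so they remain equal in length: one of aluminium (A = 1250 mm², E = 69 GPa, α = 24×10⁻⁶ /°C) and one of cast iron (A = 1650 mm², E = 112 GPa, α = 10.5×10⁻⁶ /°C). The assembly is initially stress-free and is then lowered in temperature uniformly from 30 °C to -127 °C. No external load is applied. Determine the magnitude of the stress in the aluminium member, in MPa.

Equilibrium of a rigid end plate with no external load gives equal and opposite internal forces ±P in the two members. Since α_{aluminium} > α_{cast iron}, cooling drives the aluminium into tension and the cast iron into compression.
Compatibility of the two members (thermal + elastic change equal): (α₁ − α₂)ΔT = P·[1/(A₁E₁) + 1/(A₂E₂)].
|α₁ − α₂|·ΔT = 13.5×10⁻⁶ × 157 = 0.002119.
1/(A₁E₁) + 1/(A₂E₂) = 1/(1250×69×10³) + 1/(1650×112×10³) = 1.701×10⁻⁸ N⁻¹.
So P = 0.002119 / 1.701×10⁻⁸ = 124.6 kN.
σ_{aluminium} = P/A₁ = 124600/1250 = 99.71 MPa, tensile.

σ ≈ 99.7 MPa (tensile)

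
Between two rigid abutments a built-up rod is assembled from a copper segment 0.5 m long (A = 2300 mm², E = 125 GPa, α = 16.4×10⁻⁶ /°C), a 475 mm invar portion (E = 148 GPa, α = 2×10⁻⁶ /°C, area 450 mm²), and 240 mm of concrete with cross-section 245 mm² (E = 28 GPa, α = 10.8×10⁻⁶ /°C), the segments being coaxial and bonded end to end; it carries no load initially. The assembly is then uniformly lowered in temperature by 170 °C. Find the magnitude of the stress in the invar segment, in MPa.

If the supports were absent, the total length change would be Σ αᵢΔT Lᵢ = 16.4×10⁻⁶×170×500 + 2×10⁻⁶×170×475 + 10.8×10⁻⁶×170×240 = 1.996 mm.
The rigid supports impose zero overall length change; the single axial force P common to all segments must satisfy P Σ Lᵢ/(AᵢEᵢ) = δ_free.
The series flexibility is Σ Lᵢ/(AᵢEᵢ) = 500/(2300×125×10³) + 475/(450×148×10³) + 240/(245×28×10³) = 4.386×10⁻⁵ mm/N.
P = 1.996 / 4.386×10⁻⁵ = 45520 N = 45.52 kN, tensile.
σ_{invar} = P / A = 45520 / 450 = 101.1 MPa.

σ ≈ 101 MPa (tensile)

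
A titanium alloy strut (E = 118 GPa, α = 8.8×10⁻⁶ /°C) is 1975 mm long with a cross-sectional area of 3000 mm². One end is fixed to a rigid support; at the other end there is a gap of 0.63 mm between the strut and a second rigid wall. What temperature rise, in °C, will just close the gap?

Contact occurs when the free expansion equals the gap: αΔT L = 0.63 mm.
ΔT = 0.63 / (8.8×10⁻⁶ × 1975) = 36.25 °C.

ΔT ≈ 36.2 °C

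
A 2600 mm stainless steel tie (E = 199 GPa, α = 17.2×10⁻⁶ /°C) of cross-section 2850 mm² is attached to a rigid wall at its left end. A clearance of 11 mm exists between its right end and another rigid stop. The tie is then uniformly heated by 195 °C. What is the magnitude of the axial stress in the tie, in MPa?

σ ≈ 0 MPa

Free thermal elongation = αΔT L = 17.2×10⁻⁶ × 195 × 2600 = 8.72 mm.
Since δ_free = 8.72 mm is less than the 11 mm gap, the tie never touches the wall. No axial force develops.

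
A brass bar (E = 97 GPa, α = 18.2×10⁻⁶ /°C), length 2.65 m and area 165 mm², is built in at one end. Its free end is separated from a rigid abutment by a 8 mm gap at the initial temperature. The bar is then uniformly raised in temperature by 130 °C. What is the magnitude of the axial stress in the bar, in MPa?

If the wall were absent the bar would grow by αΔT L = 18.2×10⁻⁶ × 130 × 2650 = 6.27 mm.
This is smaller than the 8 mm clearance, so the bar expands freely without reaching the stop — the stress is zero.

σ ≈ 0 MPa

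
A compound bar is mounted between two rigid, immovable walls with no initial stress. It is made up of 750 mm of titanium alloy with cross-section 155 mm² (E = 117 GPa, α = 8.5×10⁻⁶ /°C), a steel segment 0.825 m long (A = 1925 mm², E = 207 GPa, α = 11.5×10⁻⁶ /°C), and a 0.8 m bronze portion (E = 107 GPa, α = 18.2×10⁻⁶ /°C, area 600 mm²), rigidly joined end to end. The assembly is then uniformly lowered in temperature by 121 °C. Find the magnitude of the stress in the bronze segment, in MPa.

If the supports were absent, the total length change would be Σ αᵢΔT Lᵢ = 8.5×10⁻⁶×121×750 + 11.5×10⁻⁶×121×825 + 18.2×10⁻⁶×121×800 = 3.681 mm.
The walls prevent any net length change, so an axial force P (same in every segment) develops. Compatibility: P · Σ Lᵢ/(AᵢEᵢ) = δ_free.
Σ Lᵢ/(AᵢEᵢ) = 750/(155×117×10³) + 825/(1925×207×10³) + 800/(600×107×10³) = 5.589×10⁻⁵ mm/N.
P = 3.681 / 5.589×10⁻⁵ = 65870 N = 65.87 kN, tensile.
σ_{bronze} = P / A = 65870 / 600 = 109.8 MPa.

σ ≈ 110 MPa (tensile)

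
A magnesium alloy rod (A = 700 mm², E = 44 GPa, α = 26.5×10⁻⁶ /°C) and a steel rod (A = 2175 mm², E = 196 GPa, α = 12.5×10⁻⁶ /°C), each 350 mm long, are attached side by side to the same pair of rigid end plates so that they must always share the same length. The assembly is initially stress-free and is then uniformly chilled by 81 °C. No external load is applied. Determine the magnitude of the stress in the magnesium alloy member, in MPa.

The magnesium alloy has the larger α, so on cooling it would change length more than the steel if both were free. The rigid plates force a common final length, so the magnesium alloy is put into tension and the steel into compression, with equal and opposite forces P (no external load).
Equating the net (thermal + elastic) strains gives |α₁ − α₂|·ΔT = P·[1/(A₁E₁) + 1/(A₂E₂)].
|α₁ − α₂|·ΔT = 14×10⁻⁶ × 81 = 0.001134.
1/(A₁E₁) + 1/(A₂E₂) = 1/(700×44×10³) + 1/(2175×196×10³) = 3.481×10⁻⁸ N⁻¹.
So P = 0.001134 / 3.481×10⁻⁸ = 32.57 kN.
σ_{magnesium alloy} = P/A₁ = 32570/700 = 46.53 MPa, tensile.

σ ≈ 46.5 MPa (tensile)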